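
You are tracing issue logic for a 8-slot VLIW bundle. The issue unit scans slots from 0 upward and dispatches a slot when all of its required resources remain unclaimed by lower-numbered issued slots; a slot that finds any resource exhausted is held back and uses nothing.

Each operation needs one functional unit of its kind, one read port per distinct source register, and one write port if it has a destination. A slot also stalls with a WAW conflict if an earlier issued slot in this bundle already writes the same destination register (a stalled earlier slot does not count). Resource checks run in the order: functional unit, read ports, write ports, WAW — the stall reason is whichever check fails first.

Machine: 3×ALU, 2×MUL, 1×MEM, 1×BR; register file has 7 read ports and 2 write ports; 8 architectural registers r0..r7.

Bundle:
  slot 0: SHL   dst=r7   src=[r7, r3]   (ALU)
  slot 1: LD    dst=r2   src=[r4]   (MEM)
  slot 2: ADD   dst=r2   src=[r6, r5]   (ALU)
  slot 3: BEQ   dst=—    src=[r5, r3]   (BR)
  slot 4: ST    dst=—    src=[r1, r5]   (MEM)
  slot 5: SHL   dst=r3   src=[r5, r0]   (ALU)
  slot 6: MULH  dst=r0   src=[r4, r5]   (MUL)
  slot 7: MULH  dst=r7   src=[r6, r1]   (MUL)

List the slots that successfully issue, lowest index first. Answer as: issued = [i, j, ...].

slot 0 (ALU): ISSUE — free A2,Mu2,Ld1,B1 rp5 wp1
slot 1 (MEM): ISSUE — free A2,Mu2,Ld0,B1 rp4 wp0
slot 2 (ALU): stall WR_PORT — free A2,Mu2,Ld0,B1 rp4 wp0
slot 3 (BR): ISSUE — free A2,Mu2,Ld0,B0 rp2 wp0
slot 4 (MEM): stall FU — free A2,Mu2,Ld0,B0 rp2 wp0
slot 5 (ALU): stall WR_PORT — free A2,Mu2,Ld0,B0 rp2 wp0
slot 6 (MUL): stall WR_PORT — free A2,Mu2,Ld0,B0 rp2 wp0
slot 7 (MUL): stall WR_PORT — free A2,Mu2,Ld0,B0 rp2 wp0

issued = [0, 1, 3]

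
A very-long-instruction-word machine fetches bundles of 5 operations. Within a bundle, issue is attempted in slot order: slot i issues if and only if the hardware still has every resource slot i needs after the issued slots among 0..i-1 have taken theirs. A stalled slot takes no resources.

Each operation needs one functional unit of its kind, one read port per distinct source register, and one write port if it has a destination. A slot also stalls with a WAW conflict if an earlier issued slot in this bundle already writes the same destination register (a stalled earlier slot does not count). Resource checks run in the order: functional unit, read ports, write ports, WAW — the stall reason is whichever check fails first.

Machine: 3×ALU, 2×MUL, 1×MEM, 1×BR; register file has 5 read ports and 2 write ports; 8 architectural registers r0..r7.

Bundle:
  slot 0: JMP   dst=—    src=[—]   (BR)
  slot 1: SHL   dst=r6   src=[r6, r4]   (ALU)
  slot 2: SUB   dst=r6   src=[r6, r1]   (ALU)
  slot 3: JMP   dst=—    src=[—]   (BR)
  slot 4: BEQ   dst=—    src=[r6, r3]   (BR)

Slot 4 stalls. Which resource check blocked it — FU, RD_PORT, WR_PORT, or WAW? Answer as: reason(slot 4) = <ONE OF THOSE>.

#0 BR src=- dispatched  <A:3 Mu:2 Ld:1 B:0 rd:5 wr:2>
#1 ALU src=r6,r4 dispatched  <A:2 Mu:2 Ld:1 B:0 rd:3 wr:1>
#2 ALU src=r6,r1 held:WAW  <A:2 Mu:2 Ld:1 B:0 rd:3 wr:1>
#3 BR src=- held:FU  <A:2 Mu:2 Ld:1 B:0 rd:3 wr:1>
#4 BR src=r6,r3 held:FU  <A:2 Mu:2 Ld:1 B:0 rd:3 wr:1>

reason(slot 4) = FU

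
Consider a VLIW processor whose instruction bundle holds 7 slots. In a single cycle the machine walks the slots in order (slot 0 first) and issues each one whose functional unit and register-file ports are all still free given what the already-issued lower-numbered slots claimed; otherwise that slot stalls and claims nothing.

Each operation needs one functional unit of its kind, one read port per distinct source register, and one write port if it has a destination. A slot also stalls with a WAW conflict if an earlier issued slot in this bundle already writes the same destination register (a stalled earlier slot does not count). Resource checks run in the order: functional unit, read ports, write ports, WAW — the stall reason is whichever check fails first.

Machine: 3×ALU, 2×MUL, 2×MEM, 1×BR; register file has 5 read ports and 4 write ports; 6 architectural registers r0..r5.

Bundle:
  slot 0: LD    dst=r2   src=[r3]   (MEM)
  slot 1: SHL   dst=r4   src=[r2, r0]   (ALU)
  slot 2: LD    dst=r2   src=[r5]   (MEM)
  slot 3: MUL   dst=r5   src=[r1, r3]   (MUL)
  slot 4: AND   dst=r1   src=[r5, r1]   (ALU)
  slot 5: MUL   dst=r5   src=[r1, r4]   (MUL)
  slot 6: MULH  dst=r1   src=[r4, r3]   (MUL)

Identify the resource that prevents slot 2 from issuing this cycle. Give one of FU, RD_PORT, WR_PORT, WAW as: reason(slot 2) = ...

reason(slot 2) = WAW

(0) want 1×MEM +1rd +1wr — yes → AL3|MU2|ME1|BR1|rd4|wr3
(1) want 1×ALU +2rd +1wr — yes → AL2|MU2|ME1|BR1|rd2|wr2
(2) want 1×MEM +1rd +1wr — WAW → AL2|MU2|ME1|BR1|rd2|wr2
(3) want 1×MUL +2rd +1wr — yes → AL2|MU1|ME1|BR1|rd0|wr1
(4) want 1×ALU +2rd +1wr — RD_PORT → AL2|MU1|ME1|BR1|rd0|wr1
(5) want 1×MUL +2rd +1wr — RD_PORT → AL2|MU1|ME1|BR1|rd0|wr1
(6) want 1×MUL +2rd +1wr — RD_PORT → AL2|MU1|ME1|BR1|rd0|wr1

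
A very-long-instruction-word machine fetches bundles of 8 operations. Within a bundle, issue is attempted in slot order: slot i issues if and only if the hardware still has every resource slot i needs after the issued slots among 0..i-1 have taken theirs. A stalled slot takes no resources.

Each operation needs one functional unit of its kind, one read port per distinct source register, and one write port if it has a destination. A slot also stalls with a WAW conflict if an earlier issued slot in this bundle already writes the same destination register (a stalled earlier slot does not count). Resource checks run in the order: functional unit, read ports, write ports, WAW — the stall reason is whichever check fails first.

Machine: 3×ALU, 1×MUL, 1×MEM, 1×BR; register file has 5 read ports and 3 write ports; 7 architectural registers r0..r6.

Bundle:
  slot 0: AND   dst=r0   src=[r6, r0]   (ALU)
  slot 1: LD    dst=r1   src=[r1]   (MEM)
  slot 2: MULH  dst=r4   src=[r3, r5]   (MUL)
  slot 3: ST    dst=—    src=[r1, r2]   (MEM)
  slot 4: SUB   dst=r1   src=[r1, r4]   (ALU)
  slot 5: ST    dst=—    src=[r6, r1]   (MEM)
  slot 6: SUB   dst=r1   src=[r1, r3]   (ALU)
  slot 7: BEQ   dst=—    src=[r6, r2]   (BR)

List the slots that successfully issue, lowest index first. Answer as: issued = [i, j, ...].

slot 0 (ALU): ISSUE — free A2,Mu1,Ld1,B1 rp3 wp2
slot 1 (MEM): ISSUE — free A2,Mu1,Ld0,B1 rp2 wp1
slot 2 (MUL): ISSUE — free A2,Mu0,Ld0,B1 rp0 wp0
slot 3 (MEM): stall FU — free A2,Mu0,Ld0,B1 rp0 wp0
slot 4 (ALU): stall RD_PORT — free A2,Mu0,Ld0,B1 rp0 wp0
slot 5 (MEM): stall FU — free A2,Mu0,Ld0,B1 rp0 wp0
slot 6 (ALU): stall RD_PORT — free A2,Mu0,Ld0,B1 rp0 wp0
slot 7 (BR): stall RD_PORT — free A2,Mu0,Ld0,B1 rp0 wp0

issued = [0, 1, 2]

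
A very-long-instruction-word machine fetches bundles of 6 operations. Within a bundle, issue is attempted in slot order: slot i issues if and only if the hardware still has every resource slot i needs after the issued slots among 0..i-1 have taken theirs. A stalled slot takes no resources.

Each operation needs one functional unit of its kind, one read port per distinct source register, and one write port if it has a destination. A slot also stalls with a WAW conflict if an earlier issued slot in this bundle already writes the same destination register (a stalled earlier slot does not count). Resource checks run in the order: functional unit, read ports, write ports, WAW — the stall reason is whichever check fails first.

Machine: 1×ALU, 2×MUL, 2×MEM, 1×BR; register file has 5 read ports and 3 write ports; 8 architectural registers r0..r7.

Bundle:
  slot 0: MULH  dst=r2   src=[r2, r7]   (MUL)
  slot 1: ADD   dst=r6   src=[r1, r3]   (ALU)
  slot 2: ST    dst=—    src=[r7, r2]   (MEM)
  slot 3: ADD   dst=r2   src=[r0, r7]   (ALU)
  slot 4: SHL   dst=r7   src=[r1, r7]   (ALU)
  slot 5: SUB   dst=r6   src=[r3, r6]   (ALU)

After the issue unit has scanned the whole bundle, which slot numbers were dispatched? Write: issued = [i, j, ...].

issued = [0, 1]

  0. MUL→r2 ⇒ go  {1A/1Mu/2Ld/1B | 3r 2w}
  1. ALU→r6 ⇒ go  {0A/1Mu/2Ld/1B | 1r 1w}
  2. MEM ⇒ no(RD_PORT)  {0A/1Mu/2Ld/1B | 1r 1w}
  3. ALU→r2 ⇒ no(FU)  {0A/1Mu/2Ld/1B | 1r 1w}
  4. ALU→r7 ⇒ no(FU)  {0A/1Mu/2Ld/1B | 1r 1w}
  5. ALU→r6 ⇒ no(FU)  {0A/1Mu/2Ld/1B | 1r 1w}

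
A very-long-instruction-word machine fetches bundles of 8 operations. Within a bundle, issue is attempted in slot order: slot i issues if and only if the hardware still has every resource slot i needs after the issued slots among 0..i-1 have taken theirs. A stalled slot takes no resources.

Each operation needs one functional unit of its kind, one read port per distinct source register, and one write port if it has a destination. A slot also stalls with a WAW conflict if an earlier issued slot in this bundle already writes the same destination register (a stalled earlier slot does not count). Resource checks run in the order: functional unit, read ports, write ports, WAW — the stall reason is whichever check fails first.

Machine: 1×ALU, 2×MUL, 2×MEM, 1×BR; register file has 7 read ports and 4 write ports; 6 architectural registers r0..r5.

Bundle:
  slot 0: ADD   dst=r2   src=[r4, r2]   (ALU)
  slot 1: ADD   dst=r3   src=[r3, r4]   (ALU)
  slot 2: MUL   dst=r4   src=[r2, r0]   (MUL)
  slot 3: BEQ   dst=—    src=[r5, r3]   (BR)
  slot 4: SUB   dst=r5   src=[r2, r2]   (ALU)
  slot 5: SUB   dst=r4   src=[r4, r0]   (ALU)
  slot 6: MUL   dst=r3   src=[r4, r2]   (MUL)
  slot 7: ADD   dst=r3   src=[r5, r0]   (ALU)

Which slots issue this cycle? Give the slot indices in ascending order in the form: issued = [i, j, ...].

issued = [0, 2, 3]

#0 ALU src=r4,r2 dispatched  <A:0 Mu:2 Ld:2 B:1 rd:5 wr:3>
#1 ALU src=r3,r4 held:FU  <A:0 Mu:2 Ld:2 B:1 rd:5 wr:3>
#2 MUL src=r2,r0 dispatched  <A:0 Mu:1 Ld:2 B:1 rd:3 wr:2>
#3 BR src=r5,r3 dispatched  <A:0 Mu:1 Ld:2 B:0 rd:1 wr:2>
#4 ALU src=r2,r2 held:FU  <A:0 Mu:1 Ld:2 B:0 rd:1 wr:2>
#5 ALU src=r4,r0 held:FU  <A:0 Mu:1 Ld:2 B:0 rd:1 wr:2>
#6 MUL src=r4,r2 held:RD_PORT  <A:0 Mu:1 Ld:2 B:0 rd:1 wr:2>
#7 ALU src=r5,r0 held:FU  <A:0 Mu:1 Ld:2 B:0 rd:1 wr:2>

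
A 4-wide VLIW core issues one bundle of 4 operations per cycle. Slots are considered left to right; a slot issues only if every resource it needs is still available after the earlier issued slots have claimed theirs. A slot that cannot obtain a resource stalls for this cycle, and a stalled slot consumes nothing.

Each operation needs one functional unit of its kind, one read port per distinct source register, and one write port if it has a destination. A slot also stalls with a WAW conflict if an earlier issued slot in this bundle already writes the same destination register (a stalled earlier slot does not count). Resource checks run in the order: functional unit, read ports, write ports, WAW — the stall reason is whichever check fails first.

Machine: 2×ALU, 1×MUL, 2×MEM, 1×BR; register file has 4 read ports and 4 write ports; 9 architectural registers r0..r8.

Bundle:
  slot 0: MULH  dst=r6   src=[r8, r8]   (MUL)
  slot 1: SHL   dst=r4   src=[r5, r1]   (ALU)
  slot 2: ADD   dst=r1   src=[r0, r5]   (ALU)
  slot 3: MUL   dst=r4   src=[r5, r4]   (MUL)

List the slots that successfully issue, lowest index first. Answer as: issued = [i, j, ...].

issued = [0, 1]

(0) want 1×MUL +1rd +1wr — yes → AL2|MU0|ME2|BR1|rd3|wr3
(1) want 1×ALU +2rd +1wr — yes → AL1|MU0|ME2|BR1|rd1|wr2
(2) want 1×ALU +2rd +1wr — RD_PORT → AL1|MU0|ME2|BR1|rd1|wr2
(3) want 1×MUL +2rd +1wr — FU → AL1|MU0|ME2|BR1|rd1|wr2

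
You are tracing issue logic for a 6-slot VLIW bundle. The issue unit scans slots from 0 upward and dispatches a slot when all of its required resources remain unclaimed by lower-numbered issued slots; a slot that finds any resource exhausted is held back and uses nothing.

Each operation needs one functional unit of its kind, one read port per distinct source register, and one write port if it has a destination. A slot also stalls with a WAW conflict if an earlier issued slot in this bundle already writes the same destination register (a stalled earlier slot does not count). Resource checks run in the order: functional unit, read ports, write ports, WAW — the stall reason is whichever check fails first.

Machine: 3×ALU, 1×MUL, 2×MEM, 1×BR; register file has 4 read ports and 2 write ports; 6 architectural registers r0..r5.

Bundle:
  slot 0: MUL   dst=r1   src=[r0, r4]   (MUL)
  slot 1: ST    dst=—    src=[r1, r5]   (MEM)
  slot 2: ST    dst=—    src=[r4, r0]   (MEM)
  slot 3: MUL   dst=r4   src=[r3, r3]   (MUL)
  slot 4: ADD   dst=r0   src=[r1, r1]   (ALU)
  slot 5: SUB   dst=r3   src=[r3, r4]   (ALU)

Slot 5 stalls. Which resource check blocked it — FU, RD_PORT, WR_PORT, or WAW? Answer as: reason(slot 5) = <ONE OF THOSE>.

reason(slot 5) = RD_PORT

#0 MUL src=r0,r4 dispatched  <A:3 Mu:0 Ld:2 B:1 rd:2 wr:1>
#1 MEM src=r1,r5 dispatched  <A:3 Mu:0 Ld:1 B:1 rd:0 wr:1>
#2 MEM src=r4,r0 held:RD_PORT  <A:3 Mu:0 Ld:1 B:1 rd:0 wr:1>
#3 MUL src=r3,r3 held:FU  <A:3 Mu:0 Ld:1 B:1 rd:0 wr:1>
#4 ALU src=r1,r1 held:RD_PORT  <A:3 Mu:0 Ld:1 B:1 rd:0 wr:1>
#5 ALU src=r3,r4 held:RD_PORT  <A:3 Mu:0 Ld:1 B:1 rd:0 wr:1>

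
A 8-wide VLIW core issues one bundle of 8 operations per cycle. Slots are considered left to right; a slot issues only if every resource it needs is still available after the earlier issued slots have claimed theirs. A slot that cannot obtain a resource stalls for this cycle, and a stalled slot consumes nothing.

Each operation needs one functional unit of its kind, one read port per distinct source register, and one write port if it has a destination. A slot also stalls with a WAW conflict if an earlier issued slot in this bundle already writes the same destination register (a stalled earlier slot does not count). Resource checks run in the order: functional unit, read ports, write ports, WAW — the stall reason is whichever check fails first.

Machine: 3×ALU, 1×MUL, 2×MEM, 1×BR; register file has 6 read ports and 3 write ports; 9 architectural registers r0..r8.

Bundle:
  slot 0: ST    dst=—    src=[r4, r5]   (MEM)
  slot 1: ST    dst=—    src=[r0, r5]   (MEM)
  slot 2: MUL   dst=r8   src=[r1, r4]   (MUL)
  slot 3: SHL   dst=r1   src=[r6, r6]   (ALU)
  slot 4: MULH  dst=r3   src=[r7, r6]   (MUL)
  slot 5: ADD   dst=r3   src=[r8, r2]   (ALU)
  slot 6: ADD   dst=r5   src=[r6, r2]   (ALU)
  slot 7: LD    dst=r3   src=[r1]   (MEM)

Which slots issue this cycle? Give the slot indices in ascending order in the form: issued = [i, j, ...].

slot 0 (MEM): ISSUE — free A3,Mu1,Ld1,B1 rp4 wp3
slot 1 (MEM): ISSUE — free A3,Mu1,Ld0,B1 rp2 wp3
slot 2 (MUL): ISSUE — free A3,Mu0,Ld0,B1 rp0 wp2
slot 3 (ALU): stall RD_PORT — free A3,Mu0,Ld0,B1 rp0 wp2
slot 4 (MUL): stall FU — free A3,Mu0,Ld0,B1 rp0 wp2
slot 5 (ALU): stall RD_PORT — free A3,Mu0,Ld0,B1 rp0 wp2
slot 6 (ALU): stall RD_PORT — free A3,Mu0,Ld0,B1 rp0 wp2
slot 7 (MEM): stall FU — free A3,Mu0,Ld0,B1 rp0 wp2

issued = [0, 1, 2]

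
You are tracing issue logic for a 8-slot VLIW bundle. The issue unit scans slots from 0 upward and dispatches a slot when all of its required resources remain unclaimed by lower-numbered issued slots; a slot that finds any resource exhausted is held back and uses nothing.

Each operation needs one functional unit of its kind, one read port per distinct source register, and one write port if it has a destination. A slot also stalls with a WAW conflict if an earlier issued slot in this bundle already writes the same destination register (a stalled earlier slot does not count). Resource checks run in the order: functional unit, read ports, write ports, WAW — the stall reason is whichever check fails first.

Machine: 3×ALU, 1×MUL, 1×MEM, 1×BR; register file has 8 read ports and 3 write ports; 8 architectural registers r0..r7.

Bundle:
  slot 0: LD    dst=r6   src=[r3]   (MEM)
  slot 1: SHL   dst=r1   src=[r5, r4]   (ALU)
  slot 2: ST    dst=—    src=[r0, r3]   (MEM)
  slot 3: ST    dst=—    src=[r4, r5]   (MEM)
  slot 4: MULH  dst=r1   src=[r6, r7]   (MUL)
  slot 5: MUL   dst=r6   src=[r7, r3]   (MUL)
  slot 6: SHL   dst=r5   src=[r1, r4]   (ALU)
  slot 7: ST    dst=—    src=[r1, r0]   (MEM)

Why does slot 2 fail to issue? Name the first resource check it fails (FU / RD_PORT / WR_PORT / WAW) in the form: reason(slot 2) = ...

  0. MEM→r6 ⇒ go  {3A/1Mu/0Ld/1B | 7r 2w}
  1. ALU→r1 ⇒ go  {2A/1Mu/0Ld/1B | 5r 1w}
  2. MEM ⇒ no(FU)  {2A/1Mu/0Ld/1B | 5r 1w}
  3. MEM ⇒ no(FU)  {2A/1Mu/0Ld/1B | 5r 1w}
  4. MUL→r1 ⇒ no(WAW)  {2A/1Mu/0Ld/1B | 5r 1w}
  5. MUL→r6 ⇒ no(WAW)  {2A/1Mu/0Ld/1B | 5r 1w}
  6. ALU→r5 ⇒ go  {1A/1Mu/0Ld/1B | 3r 0w}
  7. MEM ⇒ no(FU)  {1A/1Mu/0Ld/1B | 3r 0w}

reason(slot 2) = FU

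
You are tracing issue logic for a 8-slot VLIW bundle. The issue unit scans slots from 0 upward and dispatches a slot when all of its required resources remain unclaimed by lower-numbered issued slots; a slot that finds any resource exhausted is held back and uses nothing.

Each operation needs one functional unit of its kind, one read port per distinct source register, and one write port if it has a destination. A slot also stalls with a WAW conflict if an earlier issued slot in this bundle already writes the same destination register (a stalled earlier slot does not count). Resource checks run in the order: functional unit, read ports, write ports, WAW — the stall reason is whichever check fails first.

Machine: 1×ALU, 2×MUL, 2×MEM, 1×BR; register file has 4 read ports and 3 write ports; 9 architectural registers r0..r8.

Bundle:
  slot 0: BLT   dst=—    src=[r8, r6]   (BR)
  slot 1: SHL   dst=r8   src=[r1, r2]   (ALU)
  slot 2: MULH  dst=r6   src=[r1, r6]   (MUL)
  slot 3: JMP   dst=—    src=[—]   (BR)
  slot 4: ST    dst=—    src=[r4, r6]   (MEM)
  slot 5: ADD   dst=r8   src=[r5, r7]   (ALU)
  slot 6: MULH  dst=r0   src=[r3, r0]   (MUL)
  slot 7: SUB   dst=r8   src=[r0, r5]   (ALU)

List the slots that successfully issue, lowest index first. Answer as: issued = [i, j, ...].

(0) want 1×BR +2rd +0wr — yes → AL1|MU2|ME2|BR0|rd2|wr3
(1) want 1×ALU +2rd +1wr — yes → AL0|MU2|ME2|BR0|rd0|wr2
(2) want 1×MUL +2rd +1wr — RD_PORT → AL0|MU2|ME2|BR0|rd0|wr2
(3) want 1×BR +0rd +0wr — FU → AL0|MU2|ME2|BR0|rd0|wr2
(4) want 1×MEM +2rd +0wr — RD_PORT → AL0|MU2|ME2|BR0|rd0|wr2
(5) want 1×ALU +2rd +1wr — FU → AL0|MU2|ME2|BR0|rd0|wr2
(6) want 1×MUL +2rd +1wr — RD_PORT → AL0|MU2|ME2|BR0|rd0|wr2
(7) want 1×ALU +2rd +1wr — FU → AL0|MU2|ME2|BR0|rd0|wr2

issued = [0, 1]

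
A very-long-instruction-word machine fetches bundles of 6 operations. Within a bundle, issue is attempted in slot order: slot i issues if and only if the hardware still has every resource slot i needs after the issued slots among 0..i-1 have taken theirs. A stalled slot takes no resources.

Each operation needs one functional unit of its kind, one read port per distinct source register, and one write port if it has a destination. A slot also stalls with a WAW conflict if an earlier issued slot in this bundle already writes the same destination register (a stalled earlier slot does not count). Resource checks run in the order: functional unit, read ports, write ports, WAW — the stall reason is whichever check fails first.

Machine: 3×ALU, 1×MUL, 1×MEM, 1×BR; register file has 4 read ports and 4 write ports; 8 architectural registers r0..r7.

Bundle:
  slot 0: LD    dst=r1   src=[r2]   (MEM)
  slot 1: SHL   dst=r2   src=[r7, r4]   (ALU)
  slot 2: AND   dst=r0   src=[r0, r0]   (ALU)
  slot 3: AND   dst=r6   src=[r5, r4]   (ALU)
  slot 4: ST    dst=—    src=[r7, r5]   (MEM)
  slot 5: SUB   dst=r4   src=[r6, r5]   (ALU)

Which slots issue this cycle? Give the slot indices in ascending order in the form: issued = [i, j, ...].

#0 MEM src=r2 dispatched  <A:3 Mu:1 Ld:0 B:1 rd:3 wr:3>
#1 ALU src=r7,r4 dispatched  <A:2 Mu:1 Ld:0 B:1 rd:1 wr:2>
#2 ALU src=r0,r0 dispatched  <A:1 Mu:1 Ld:0 B:1 rd:0 wr:1>
#3 ALU src=r5,r4 held:RD_PORT  <A:1 Mu:1 Ld:0 B:1 rd:0 wr:1>
#4 MEM src=r7,r5 held:FU  <A:1 Mu:1 Ld:0 B:1 rd:0 wr:1>
#5 ALU src=r6,r5 held:RD_PORT  <A:1 Mu:1 Ld:0 B:1 rd:0 wr:1>

issued = [0, 1, 2]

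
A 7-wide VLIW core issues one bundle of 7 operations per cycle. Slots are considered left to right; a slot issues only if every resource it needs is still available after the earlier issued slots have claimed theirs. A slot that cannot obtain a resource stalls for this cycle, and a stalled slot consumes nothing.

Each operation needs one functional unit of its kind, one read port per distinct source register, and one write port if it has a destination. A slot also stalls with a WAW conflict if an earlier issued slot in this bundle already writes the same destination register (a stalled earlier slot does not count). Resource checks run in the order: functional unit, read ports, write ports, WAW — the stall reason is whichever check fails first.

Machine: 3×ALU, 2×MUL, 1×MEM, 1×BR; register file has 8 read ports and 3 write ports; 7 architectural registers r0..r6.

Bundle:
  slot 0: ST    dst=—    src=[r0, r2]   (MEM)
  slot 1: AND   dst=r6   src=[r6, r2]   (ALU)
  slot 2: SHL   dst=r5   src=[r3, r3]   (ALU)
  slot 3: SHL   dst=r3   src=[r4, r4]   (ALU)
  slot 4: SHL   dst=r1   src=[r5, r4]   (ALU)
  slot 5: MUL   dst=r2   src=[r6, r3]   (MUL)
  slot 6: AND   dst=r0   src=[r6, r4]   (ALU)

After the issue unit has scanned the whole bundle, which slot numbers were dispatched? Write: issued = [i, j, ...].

issued = [0, 1, 2, 3]

(0) want 1×MEM +2rd +0wr — yes → AL3|MU2|ME0|BR1|rd6|wr3
(1) want 1×ALU +2rd +1wr — yes → AL2|MU2|ME0|BR1|rd4|wr2
(2) want 1×ALU +1rd +1wr — yes → AL1|MU2|ME0|BR1|rd3|wr1
(3) want 1×ALU +1rd +1wr — yes → AL0|MU2|ME0|BR1|rd2|wr0
(4) want 1×ALU +2rd +1wr — FU → AL0|MU2|ME0|BR1|rd2|wr0
(5) want 1×MUL +2rd +1wr — WR_PORT → AL0|MU2|ME0|BR1|rd2|wr0
(6) want 1×ALU +2rd +1wr — FU → AL0|MU2|ME0|BR1|rd2|wr0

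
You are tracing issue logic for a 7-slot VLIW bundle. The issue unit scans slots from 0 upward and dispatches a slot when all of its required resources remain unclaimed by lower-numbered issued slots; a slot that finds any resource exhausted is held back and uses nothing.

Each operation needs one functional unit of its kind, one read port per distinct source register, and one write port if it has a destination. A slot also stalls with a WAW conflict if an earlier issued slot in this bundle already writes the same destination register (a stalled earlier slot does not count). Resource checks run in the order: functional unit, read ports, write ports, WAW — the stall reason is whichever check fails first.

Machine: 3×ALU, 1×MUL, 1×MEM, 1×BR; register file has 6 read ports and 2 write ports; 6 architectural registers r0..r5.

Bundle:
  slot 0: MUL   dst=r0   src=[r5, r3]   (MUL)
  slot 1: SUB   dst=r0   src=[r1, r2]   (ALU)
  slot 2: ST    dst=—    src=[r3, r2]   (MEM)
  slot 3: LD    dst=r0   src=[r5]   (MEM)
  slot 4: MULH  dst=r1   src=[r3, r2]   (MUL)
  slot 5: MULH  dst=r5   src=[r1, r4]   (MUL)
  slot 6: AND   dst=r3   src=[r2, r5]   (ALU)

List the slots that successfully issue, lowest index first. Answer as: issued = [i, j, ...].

  0. MUL→r0 ⇒ go  {3A/0Mu/1Ld/1B | 4r 1w}
  1. ALU→r0 ⇒ no(WAW)  {3A/0Mu/1Ld/1B | 4r 1w}
  2. MEM ⇒ go  {3A/0Mu/0Ld/1B | 2r 1w}
  3. MEM→r0 ⇒ no(FU)  {3A/0Mu/0Ld/1B | 2r 1w}
  4. MUL→r1 ⇒ no(FU)  {3A/0Mu/0Ld/1B | 2r 1w}
  5. MUL→r5 ⇒ no(FU)  {3A/0Mu/0Ld/1B | 2r 1w}
  6. ALU→r3 ⇒ go  {2A/0Mu/0Ld/1B | 0r 0w}

issued = [0, 2, 6]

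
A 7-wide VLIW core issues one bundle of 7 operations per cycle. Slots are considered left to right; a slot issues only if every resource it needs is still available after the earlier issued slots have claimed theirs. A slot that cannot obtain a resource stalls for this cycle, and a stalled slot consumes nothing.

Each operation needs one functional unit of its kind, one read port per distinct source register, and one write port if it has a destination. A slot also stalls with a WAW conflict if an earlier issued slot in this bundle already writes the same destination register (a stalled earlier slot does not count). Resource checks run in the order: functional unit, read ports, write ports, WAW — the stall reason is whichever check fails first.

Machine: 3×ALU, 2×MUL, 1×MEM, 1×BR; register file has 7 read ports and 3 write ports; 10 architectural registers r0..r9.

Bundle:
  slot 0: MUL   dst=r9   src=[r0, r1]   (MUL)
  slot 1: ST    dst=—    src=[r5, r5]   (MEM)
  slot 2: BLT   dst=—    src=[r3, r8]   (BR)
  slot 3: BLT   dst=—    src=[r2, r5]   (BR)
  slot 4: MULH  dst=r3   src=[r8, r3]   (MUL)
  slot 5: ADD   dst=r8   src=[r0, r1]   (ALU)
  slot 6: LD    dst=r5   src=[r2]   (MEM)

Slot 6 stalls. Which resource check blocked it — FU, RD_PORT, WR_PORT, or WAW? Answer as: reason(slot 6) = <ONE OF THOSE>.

reason(slot 6) = FU

(0) want 1×MUL +2rd +1wr — yes → AL3|MU1|ME1|BR1|rd5|wr2
(1) want 1×MEM +1rd +0wr — yes → AL3|MU1|ME0|BR1|rd4|wr2
(2) want 1×BR +2rd +0wr — yes → AL3|MU1|ME0|BR0|rd2|wr2
(3) want 1×BR +2rd +0wr — FU → AL3|MU1|ME0|BR0|rd2|wr2
(4) want 1×MUL +2rd +1wr — yes → AL3|MU0|ME0|BR0|rd0|wr1
(5) want 1×ALU +2rd +1wr — RD_PORT → AL3|MU0|ME0|BR0|rd0|wr1
(6) want 1×MEM +1rd +1wr — FU → AL3|MU0|ME0|BR0|rd0|wr1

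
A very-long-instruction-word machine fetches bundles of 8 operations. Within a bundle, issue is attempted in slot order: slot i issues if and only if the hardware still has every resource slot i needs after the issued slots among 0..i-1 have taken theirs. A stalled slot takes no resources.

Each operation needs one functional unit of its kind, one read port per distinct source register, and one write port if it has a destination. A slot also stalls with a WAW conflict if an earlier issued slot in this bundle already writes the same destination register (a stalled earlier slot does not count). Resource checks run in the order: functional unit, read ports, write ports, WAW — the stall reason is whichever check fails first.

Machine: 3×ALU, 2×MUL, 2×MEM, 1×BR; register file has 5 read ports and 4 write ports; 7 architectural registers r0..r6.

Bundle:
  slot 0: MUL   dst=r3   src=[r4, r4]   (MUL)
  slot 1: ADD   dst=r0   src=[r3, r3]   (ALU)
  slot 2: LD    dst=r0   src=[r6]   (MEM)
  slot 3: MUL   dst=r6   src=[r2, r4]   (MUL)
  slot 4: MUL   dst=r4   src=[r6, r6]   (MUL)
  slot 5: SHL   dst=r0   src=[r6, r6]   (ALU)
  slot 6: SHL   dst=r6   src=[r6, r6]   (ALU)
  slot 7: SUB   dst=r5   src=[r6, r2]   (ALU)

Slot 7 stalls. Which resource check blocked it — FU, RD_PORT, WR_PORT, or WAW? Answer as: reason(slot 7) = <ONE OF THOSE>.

reason(slot 7) = RD_PORT

slot 0 (MUL): ISSUE — free A3,Mu1,Ld2,B1 rp4 wp3
slot 1 (ALU): ISSUE — free A2,Mu1,Ld2,B1 rp3 wp2
slot 2 (MEM): stall WAW — free A2,Mu1,Ld2,B1 rp3 wp2
slot 3 (MUL): ISSUE — free A2,Mu0,Ld2,B1 rp1 wp1
slot 4 (MUL): stall FU — free A2,Mu0,Ld2,B1 rp1 wp1
slot 5 (ALU): stall WAW — free A2,Mu0,Ld2,B1 rp1 wp1
slot 6 (ALU): stall WAW — free A2,Mu0,Ld2,B1 rp1 wp1
slot 7 (ALU): stall RD_PORT — free A2,Mu0,Ld2,B1 rp1 wp1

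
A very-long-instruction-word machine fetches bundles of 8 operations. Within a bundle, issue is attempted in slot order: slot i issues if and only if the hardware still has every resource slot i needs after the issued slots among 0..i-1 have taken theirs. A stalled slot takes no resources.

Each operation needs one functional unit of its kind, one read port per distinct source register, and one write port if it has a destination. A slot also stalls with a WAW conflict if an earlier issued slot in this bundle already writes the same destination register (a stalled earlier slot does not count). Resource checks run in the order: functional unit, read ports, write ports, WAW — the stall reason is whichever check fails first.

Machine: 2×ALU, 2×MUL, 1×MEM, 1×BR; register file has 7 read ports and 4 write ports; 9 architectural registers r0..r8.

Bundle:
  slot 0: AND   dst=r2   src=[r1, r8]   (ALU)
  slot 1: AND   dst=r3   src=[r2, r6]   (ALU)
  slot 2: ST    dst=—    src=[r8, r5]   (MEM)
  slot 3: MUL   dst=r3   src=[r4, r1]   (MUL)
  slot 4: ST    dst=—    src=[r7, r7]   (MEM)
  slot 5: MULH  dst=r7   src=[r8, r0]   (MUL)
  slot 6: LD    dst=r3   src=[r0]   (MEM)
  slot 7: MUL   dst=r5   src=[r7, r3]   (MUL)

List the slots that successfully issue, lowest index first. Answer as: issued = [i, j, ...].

issued = [0, 1, 2]

#0 ALU src=r1,r8 dispatched  <A:1 Mu:2 Ld:1 B:1 rd:5 wr:3>
#1 ALU src=r2,r6 dispatched  <A:0 Mu:2 Ld:1 B:1 rd:3 wr:2>
#2 MEM src=r8,r5 dispatched  <A:0 Mu:2 Ld:0 B:1 rd:1 wr:2>
#3 MUL src=r4,r1 held:RD_PORT  <A:0 Mu:2 Ld:0 B:1 rd:1 wr:2>
#4 MEM src=r7,r7 held:FU  <A:0 Mu:2 Ld:0 B:1 rd:1 wr:2>
#5 MUL src=r8,r0 held:RD_PORT  <A:0 Mu:2 Ld:0 B:1 rd:1 wr:2>
#6 MEM src=r0 held:FU  <A:0 Mu:2 Ld:0 B:1 rd:1 wr:2>
#7 MUL src=r7,r3 held:RD_PORT  <A:0 Mu:2 Ld:0 B:1 rd:1 wr:2>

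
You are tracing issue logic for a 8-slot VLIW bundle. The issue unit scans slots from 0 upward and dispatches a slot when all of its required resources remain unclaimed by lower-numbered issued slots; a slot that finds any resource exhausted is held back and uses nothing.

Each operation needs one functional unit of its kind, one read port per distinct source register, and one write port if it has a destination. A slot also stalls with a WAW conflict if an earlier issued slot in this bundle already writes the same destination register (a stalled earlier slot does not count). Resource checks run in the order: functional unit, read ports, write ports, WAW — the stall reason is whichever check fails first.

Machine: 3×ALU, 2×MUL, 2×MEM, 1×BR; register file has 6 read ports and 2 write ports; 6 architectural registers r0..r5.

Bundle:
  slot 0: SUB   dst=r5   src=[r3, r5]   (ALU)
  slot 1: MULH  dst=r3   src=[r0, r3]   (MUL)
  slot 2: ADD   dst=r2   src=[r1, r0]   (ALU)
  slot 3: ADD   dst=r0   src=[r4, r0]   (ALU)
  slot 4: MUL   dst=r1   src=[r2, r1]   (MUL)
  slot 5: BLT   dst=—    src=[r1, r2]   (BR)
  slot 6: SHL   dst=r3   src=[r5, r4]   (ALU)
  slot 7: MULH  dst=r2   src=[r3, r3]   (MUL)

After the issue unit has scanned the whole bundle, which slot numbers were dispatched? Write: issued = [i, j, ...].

#0 ALU src=r3,r5 dispatched  <A:2 Mu:2 Ld:2 B:1 rd:4 wr:1>
#1 MUL src=r0,r3 dispatched  <A:2 Mu:1 Ld:2 B:1 rd:2 wr:0>
#2 ALU src=r1,r0 held:WR_PORT  <A:2 Mu:1 Ld:2 B:1 rd:2 wr:0>
#3 ALU src=r4,r0 held:WR_PORT  <A:2 Mu:1 Ld:2 B:1 rd:2 wr:0>
#4 MUL src=r2,r1 held:WR_PORT  <A:2 Mu:1 Ld:2 B:1 rd:2 wr:0>
#5 BR src=r1,r2 dispatched  <A:2 Mu:1 Ld:2 B:0 rd:0 wr:0>
#6 ALU src=r5,r4 held:RD_PORT  <A:2 Mu:1 Ld:2 B:0 rd:0 wr:0>
#7 MUL src=r3,r3 held:RD_PORT  <A:2 Mu:1 Ld:2 B:0 rd:0 wr:0>

issued = [0, 1, 5]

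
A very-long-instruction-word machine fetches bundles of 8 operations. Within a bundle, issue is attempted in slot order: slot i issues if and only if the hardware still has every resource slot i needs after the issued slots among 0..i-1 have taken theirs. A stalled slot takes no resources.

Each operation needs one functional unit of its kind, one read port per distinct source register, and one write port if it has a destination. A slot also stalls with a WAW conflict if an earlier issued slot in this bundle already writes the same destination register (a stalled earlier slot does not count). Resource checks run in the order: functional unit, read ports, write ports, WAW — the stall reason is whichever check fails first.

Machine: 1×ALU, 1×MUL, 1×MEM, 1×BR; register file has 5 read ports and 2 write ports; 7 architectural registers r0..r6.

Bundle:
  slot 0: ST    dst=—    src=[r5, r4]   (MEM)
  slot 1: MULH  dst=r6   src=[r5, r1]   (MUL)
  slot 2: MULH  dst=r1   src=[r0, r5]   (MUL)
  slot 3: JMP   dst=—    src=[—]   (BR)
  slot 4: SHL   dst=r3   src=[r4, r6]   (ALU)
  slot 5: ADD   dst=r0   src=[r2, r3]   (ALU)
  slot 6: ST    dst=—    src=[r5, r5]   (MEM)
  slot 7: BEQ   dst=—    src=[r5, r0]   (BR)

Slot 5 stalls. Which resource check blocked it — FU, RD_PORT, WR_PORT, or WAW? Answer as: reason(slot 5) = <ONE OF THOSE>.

[0] MEM needs rd=2 wr=0: ok; after: ALU=1 MUL=1 MEM=0 BR=1, R=3, W=2
[1] MUL needs rd=2 wr=1: ok; after: ALU=1 MUL=0 MEM=0 BR=1, R=1, W=1
[2] MUL needs rd=2 wr=1: FU; after: ALU=1 MUL=0 MEM=0 BR=1, R=1, W=1
[3] BR needs rd=0 wr=0: ok; after: ALU=1 MUL=0 MEM=0 BR=0, R=1, W=1
[4] ALU needs rd=2 wr=1: RD_PORT; after: ALU=1 MUL=0 MEM=0 BR=0, R=1, W=1
[5] ALU needs rd=2 wr=1: RD_PORT; after: ALU=1 MUL=0 MEM=0 BR=0, R=1, W=1
[6] MEM needs rd=1 wr=0: FU; after: ALU=1 MUL=0 MEM=0 BR=0, R=1, W=1
[7] BR needs rd=2 wr=0: FU; after: ALU=1 MUL=0 MEM=0 BR=0, R=1, W=1

reason(slot 5) = RD_PORT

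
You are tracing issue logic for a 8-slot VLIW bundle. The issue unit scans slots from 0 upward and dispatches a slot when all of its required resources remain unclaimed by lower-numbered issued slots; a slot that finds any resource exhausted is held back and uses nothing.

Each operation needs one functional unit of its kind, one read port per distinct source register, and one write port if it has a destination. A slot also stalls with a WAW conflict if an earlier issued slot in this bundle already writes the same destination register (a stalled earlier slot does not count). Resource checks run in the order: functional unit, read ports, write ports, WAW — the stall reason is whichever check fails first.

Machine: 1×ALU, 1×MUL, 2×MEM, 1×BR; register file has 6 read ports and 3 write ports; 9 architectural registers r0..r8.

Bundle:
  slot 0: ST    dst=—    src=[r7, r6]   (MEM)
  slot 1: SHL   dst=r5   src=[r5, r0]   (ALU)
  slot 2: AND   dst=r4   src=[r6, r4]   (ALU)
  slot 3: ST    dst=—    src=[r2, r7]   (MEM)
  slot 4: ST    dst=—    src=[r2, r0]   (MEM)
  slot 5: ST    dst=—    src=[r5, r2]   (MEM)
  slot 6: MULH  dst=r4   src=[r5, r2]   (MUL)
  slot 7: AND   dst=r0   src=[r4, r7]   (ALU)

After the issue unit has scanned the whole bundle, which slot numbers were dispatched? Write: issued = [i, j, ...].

[0] MEM needs rd=2 wr=0: ok; after: ALU=1 MUL=1 MEM=1 BR=1, R=4, W=3
[1] ALU needs rd=2 wr=1: ok; after: ALU=0 MUL=1 MEM=1 BR=1, R=2, W=2
[2] ALU needs rd=2 wr=1: FU; after: ALU=0 MUL=1 MEM=1 BR=1, R=2, W=2
[3] MEM needs rd=2 wr=0: ok; after: ALU=0 MUL=1 MEM=0 BR=1, R=0, W=2
[4] MEM needs rd=2 wr=0: FU; after: ALU=0 MUL=1 MEM=0 BR=1, R=0, W=2
[5] MEM needs rd=2 wr=0: FU; after: ALU=0 MUL=1 MEM=0 BR=1, R=0, W=2
[6] MUL needs rd=2 wr=1: RD_PORT; after: ALU=0 MUL=1 MEM=0 BR=1, R=0, W=2
[7] ALU needs rd=2 wr=1: FU; after: ALU=0 MUL=1 MEM=0 BR=1, R=0, W=2

issued = [0, 1, 3]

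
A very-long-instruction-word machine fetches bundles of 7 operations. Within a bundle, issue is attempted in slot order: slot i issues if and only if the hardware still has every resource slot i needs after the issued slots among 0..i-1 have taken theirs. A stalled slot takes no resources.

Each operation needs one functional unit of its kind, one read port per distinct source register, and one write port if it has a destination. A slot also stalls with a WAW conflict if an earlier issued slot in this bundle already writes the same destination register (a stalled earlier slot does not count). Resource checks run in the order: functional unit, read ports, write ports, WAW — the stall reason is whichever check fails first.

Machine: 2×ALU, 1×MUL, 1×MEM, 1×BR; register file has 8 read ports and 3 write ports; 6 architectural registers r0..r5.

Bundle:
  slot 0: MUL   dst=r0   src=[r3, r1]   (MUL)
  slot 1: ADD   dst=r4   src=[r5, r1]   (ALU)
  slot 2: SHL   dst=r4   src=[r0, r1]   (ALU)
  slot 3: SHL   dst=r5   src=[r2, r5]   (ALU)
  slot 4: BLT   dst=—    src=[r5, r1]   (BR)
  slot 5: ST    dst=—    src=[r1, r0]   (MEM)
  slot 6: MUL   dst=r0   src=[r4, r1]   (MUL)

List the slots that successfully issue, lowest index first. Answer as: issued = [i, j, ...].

issued = [0, 1, 3, 4]

slot 0 (MUL): ISSUE — free A2,Mu0,Ld1,B1 rp6 wp2
slot 1 (ALU): ISSUE — free A1,Mu0,Ld1,B1 rp4 wp1
slot 2 (ALU): stall WAW — free A1,Mu0,Ld1,B1 rp4 wp1
slot 3 (ALU): ISSUE — free A0,Mu0,Ld1,B1 rp2 wp0
slot 4 (BR): ISSUE — free A0,Mu0,Ld1,B0 rp0 wp0
slot 5 (MEM): stall RD_PORT — free A0,Mu0,Ld1,B0 rp0 wp0
slot 6 (MUL): stall FU — free A0,Mu0,Ld1,B0 rp0 wp0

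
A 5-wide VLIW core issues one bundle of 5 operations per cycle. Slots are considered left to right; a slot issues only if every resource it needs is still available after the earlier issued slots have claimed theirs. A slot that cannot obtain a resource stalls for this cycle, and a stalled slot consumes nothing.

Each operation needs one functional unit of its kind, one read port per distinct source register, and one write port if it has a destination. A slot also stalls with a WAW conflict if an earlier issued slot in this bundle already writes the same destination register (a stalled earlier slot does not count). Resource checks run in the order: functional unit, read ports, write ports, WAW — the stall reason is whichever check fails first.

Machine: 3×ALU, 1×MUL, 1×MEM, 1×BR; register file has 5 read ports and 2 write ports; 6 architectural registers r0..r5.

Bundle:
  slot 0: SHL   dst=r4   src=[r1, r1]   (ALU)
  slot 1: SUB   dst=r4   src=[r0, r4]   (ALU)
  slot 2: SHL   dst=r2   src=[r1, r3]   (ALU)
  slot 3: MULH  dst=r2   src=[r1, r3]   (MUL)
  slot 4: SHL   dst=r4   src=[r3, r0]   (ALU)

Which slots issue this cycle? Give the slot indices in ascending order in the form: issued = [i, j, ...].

issued = [0, 2]

  0. ALU→r4 ⇒ go  {2A/1Mu/1Ld/1B | 4r 1w}
  1. ALU→r4 ⇒ no(WAW)  {2A/1Mu/1Ld/1B | 4r 1w}
  2. ALU→r2 ⇒ go  {1A/1Mu/1Ld/1B | 2r 0w}
  3. MUL→r2 ⇒ no(WR_PORT)  {1A/1Mu/1Ld/1B | 2r 0w}
  4. ALU→r4 ⇒ no(WR_PORT)  {1A/1Mu/1Ld/1B | 2r 0w}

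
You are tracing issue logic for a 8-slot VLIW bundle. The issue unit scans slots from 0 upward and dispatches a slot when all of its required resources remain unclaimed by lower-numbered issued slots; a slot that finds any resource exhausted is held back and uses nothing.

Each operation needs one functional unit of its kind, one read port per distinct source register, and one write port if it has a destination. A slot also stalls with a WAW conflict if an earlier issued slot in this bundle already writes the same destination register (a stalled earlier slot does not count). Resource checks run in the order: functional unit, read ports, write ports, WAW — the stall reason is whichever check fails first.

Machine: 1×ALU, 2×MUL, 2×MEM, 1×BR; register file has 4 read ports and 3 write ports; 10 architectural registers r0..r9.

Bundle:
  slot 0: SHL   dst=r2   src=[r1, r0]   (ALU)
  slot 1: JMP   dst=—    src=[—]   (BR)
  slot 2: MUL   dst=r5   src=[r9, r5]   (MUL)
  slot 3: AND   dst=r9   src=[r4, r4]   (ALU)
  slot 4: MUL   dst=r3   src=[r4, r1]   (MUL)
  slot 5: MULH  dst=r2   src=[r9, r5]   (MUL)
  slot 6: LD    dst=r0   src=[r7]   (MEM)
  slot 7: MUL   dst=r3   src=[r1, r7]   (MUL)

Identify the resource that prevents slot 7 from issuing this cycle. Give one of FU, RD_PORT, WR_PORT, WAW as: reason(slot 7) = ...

[0] ALU needs rd=2 wr=1: ok; after: ALU=0 MUL=2 MEM=2 BR=1, R=2, W=2
[1] BR needs rd=0 wr=0: ok; after: ALU=0 MUL=2 MEM=2 BR=0, R=2, W=2
[2] MUL needs rd=2 wr=1: ok; after: ALU=0 MUL=1 MEM=2 BR=0, R=0, W=1
[3] ALU needs rd=1 wr=1: FU; after: ALU=0 MUL=1 MEM=2 BR=0, R=0, W=1
[4] MUL needs rd=2 wr=1: RD_PORT; after: ALU=0 MUL=1 MEM=2 BR=0, R=0, W=1
[5] MUL needs rd=2 wr=1: RD_PORT; after: ALU=0 MUL=1 MEM=2 BR=0, R=0, W=1
[6] MEM needs rd=1 wr=1: RD_PORT; after: ALU=0 MUL=1 MEM=2 BR=0, R=0, W=1
[7] MUL needs rd=2 wr=1: RD_PORT; after: ALU=0 MUL=1 MEM=2 BR=0, R=0, W=1

reason(slot 7) = RD_PORT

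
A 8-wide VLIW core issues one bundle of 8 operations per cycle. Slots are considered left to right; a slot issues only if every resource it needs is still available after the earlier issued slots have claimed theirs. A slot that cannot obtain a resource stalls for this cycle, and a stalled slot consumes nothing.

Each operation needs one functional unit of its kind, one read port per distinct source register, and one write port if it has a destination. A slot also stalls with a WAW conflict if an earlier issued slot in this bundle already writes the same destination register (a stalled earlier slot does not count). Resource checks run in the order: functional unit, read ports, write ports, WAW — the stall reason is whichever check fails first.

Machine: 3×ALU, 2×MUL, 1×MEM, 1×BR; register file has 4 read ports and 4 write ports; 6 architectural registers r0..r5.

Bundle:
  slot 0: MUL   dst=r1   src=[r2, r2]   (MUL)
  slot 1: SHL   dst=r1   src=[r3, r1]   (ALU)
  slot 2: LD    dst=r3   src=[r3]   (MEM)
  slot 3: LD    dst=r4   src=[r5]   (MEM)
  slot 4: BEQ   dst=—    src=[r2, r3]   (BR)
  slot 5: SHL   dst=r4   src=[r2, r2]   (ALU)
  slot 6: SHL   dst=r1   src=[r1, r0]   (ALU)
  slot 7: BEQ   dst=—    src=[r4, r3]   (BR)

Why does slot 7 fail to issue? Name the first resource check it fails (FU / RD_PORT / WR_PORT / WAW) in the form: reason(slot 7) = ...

  0. MUL→r1 ⇒ go  {3A/1Mu/1Ld/1B | 3r 3w}
  1. ALU→r1 ⇒ no(WAW)  {3A/1Mu/1Ld/1B | 3r 3w}
  2. MEM→r3 ⇒ go  {3A/1Mu/0Ld/1B | 2r 2w}
  3. MEM→r4 ⇒ no(FU)  {3A/1Mu/0Ld/1B | 2r 2w}
  4. BR ⇒ go  {3A/1Mu/0Ld/0B | 0r 2w}
  5. ALU→r4 ⇒ no(RD_PORT)  {3A/1Mu/0Ld/0B | 0r 2w}
  6. ALU→r1 ⇒ no(RD_PORT)  {3A/1Mu/0Ld/0B | 0r 2w}
  7. BR ⇒ no(FU)  {3A/1Mu/0Ld/0B | 0r 2w}

reason(slot 7) = FU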